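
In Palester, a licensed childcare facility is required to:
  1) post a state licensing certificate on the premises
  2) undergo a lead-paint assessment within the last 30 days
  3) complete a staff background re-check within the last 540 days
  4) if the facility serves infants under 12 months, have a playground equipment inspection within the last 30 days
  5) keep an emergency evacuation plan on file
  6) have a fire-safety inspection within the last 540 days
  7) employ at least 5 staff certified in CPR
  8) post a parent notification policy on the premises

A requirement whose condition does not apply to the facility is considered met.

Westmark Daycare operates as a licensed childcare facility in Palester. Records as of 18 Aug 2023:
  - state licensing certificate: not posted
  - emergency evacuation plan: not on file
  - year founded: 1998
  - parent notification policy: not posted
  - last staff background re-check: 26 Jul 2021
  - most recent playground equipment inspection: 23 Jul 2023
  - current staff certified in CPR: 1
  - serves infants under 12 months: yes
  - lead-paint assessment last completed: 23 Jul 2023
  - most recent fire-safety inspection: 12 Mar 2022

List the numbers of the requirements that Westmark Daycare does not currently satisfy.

1, 3, 5, 7, 8

1. state licensing certificate absent → not met
2. lead-paint assessment 26 days ago vs limit 30 → met
3. staff background re-check 753 days ago vs limit 540 → not met
4. condition 'serves infants under 12 months' holds; playground equipment inspection 26 days ago vs limit 30 → met
5. emergency evacuation plan absent → not met
6. fire-safety inspection 524 days ago vs limit 540 → met
7. staff certified in CPR 1 < 5 → not met
8. parent notification policy absent → not met
Not met: 1, 3, 5, 7, 8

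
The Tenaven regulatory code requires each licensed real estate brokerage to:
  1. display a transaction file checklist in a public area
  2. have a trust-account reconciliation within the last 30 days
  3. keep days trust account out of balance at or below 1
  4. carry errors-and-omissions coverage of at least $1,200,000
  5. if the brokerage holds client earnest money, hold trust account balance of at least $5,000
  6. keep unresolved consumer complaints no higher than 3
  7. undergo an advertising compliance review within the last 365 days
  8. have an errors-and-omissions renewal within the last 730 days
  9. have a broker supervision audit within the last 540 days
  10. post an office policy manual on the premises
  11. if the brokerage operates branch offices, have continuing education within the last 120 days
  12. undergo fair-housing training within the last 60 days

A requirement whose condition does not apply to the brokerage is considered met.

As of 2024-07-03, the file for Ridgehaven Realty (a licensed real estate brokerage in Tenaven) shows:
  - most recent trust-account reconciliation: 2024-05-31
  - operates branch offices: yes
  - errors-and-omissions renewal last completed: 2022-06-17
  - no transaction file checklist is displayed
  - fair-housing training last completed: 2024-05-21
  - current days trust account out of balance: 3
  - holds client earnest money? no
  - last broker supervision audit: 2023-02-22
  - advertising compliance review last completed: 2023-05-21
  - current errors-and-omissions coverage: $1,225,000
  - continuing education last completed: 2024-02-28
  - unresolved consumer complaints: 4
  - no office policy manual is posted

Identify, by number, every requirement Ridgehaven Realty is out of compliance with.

1, 2, 3, 6, 7, 8, 10, 11

1. transaction file checklist absent → not met
2. trust-account reconciliation 33 days ago vs limit 30 → not met
3. days trust account out of balance 3 > 1 → not met
4. errors-and-omissions coverage $1,225,000 ≥ $1,200,000 → met
5. condition 'holds client earnest money' does not hold → requirement n/a → met
6. unresolved consumer complaints 4 > 3 → not met
7. advertising compliance review 409 days ago vs limit 365 → not met
8. errors-and-omissions renewal 747 days ago vs limit 730 → not met
9. broker supervision audit 497 days ago vs limit 540 → met
10. office policy manual absent → not met
11. condition 'operates branch offices' holds; continuing education 126 days ago vs limit 120 → not met
12. fair-housing training 43 days ago vs limit 60 → met
Not met: 1, 2, 3, 6, 7, 8, 10, 11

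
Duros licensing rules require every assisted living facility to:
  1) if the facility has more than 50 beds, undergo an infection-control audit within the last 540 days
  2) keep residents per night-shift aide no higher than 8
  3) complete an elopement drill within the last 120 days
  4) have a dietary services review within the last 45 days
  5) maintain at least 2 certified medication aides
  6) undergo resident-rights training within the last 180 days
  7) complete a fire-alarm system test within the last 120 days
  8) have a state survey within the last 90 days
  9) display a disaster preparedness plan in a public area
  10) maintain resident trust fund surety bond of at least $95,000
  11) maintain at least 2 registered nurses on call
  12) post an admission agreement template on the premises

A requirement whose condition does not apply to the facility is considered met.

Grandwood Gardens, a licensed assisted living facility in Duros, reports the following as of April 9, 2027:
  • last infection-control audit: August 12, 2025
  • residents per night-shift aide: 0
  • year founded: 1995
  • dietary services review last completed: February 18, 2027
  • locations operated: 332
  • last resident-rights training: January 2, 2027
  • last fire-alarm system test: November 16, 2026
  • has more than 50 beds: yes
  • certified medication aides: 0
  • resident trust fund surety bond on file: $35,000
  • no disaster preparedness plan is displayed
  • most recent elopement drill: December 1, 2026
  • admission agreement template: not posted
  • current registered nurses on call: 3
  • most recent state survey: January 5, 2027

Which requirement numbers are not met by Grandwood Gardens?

1. condition 'has more than 50 beds' holds; infection-control audit 605 days ago vs limit 540 → not met
2. residents per night-shift aide 0 ≤ 8 → met
3. elopement drill 129 days ago vs limit 120 → not met
4. dietary services review 50 days ago vs limit 45 → not met
5. certified medication aides 0 < 2 → not met
6. resident-rights training 97 days ago vs limit 180 → met
7. fire-alarm system test 144 days ago vs limit 120 → not met
8. state survey 94 days ago vs limit 90 → not met
9. disaster preparedness plan absent → not met
10. resident trust fund surety bond $35,000 < $95,000 → not met
11. registered nurses on call 3 ≥ 2 → met
12. admission agreement template absent → not met
Not met: 1, 3, 4, 5, 7, 8, 9, 10, 12

1, 3, 4, 5, 7, 8, 9, 10, 12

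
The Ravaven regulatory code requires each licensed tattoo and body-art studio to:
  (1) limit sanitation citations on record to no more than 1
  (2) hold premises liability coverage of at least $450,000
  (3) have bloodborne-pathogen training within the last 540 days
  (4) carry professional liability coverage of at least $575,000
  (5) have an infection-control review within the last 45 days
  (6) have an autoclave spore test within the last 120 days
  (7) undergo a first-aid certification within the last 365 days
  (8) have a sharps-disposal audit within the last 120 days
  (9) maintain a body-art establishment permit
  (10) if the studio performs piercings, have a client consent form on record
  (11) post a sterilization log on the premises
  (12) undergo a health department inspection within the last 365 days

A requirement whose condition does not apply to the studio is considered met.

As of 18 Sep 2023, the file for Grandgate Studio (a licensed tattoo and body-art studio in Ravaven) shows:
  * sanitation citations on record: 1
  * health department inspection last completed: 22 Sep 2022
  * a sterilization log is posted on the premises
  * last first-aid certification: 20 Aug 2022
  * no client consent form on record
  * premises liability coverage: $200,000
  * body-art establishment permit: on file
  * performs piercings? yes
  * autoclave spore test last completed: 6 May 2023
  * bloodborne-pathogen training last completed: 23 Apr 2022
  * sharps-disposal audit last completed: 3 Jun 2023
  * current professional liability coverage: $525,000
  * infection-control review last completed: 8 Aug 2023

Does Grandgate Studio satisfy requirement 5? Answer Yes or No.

Yes

5. infection-control review 41 days ago vs limit 45 → met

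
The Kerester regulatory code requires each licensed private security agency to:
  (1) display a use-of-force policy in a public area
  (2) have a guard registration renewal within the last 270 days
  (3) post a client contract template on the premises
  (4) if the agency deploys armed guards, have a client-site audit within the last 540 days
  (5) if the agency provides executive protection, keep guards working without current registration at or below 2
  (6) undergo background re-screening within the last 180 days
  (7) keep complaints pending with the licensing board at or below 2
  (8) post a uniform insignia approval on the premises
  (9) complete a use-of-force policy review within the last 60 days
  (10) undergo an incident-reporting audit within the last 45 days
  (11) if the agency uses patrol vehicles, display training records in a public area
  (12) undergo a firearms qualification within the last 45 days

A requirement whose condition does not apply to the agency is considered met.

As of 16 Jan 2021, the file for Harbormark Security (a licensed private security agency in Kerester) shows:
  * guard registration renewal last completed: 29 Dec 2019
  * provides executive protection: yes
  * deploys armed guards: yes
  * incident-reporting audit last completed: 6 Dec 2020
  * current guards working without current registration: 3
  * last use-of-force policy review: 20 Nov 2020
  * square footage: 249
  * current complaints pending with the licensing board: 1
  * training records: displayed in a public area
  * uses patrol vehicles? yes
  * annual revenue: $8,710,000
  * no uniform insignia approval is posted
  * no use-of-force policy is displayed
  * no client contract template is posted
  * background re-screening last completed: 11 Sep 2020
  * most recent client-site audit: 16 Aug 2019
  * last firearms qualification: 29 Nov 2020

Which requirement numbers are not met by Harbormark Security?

1, 2, 3, 5, 8, 12

1. use-of-force policy absent → not met
2. guard registration renewal 384 days ago vs limit 270 → not met
3. client contract template absent → not met
4. condition 'deploys armed guards' holds; client-site audit 519 days ago vs limit 540 → met
5. condition 'provides executive protection' holds; guards working without current registration 3 > 2 → not met
6. background re-screening 127 days ago vs limit 180 → met
7. complaints pending with the licensing board 1 ≤ 2 → met
8. uniform insignia approval absent → not met
9. use-of-force policy review 57 days ago vs limit 60 → met
10. incident-reporting audit 41 days ago vs limit 45 → met
11. condition 'uses patrol vehicles' holds; training records present → met
12. firearms qualification 48 days ago vs limit 45 → not met
Not met: 1, 2, 3, 5, 8, 12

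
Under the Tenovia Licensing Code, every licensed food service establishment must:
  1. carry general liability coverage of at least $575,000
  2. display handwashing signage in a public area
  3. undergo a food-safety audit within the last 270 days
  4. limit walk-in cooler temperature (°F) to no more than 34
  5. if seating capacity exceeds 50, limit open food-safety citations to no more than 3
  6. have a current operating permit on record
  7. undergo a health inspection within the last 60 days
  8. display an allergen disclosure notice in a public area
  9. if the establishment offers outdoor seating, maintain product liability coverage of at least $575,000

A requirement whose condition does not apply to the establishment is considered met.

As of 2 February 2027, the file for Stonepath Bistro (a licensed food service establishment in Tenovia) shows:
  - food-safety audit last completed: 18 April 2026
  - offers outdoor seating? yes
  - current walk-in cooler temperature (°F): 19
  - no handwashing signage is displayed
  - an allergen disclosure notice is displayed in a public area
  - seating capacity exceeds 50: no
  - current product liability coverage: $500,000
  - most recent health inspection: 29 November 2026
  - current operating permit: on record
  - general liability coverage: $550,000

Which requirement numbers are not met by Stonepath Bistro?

1. general liability coverage $550,000 < $575,000 → not met
2. handwashing signage absent → not met
3. food-safety audit 290 days ago vs limit 270 → not met
4. walk-in cooler temperature (°F) 19 ≤ 34 → met
5. condition 'seating capacity exceeds 50' does not hold → requirement n/a → met
6. current operating permit present → met
7. health inspection 65 days ago vs limit 60 → not met
8. allergen disclosure notice present → met
9. condition 'offers outdoor seating' holds; product liability coverage $500,000 < $575,000 → not met
Not met: 1, 2, 3, 7, 9

1, 2, 3, 7, 9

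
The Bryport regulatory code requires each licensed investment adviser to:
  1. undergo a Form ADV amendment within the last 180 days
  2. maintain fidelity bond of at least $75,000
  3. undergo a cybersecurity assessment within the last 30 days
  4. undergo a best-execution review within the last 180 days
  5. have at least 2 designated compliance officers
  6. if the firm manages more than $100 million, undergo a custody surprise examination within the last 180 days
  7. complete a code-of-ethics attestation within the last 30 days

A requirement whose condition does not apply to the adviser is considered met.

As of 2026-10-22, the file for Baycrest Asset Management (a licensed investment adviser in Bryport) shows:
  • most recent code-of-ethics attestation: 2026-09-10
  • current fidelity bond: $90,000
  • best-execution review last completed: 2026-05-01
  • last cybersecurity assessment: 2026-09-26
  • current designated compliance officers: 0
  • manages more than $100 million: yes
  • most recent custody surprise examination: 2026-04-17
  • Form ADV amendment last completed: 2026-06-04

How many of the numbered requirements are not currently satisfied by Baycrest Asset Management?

1. Form ADV amendment 140 days ago vs limit 180 → met
2. fidelity bond $90,000 ≥ $75,000 → met
3. cybersecurity assessment 26 days ago vs limit 30 → met
4. best-execution review 174 days ago vs limit 180 → met
5. designated compliance officers 0 < 2 → not met
6. condition 'manages more than $100 million' holds; custody surprise examination 188 days ago vs limit 180 → not met
7. code-of-ethics attestation 42 days ago vs limit 30 → not met
Not met: 3 of 7

3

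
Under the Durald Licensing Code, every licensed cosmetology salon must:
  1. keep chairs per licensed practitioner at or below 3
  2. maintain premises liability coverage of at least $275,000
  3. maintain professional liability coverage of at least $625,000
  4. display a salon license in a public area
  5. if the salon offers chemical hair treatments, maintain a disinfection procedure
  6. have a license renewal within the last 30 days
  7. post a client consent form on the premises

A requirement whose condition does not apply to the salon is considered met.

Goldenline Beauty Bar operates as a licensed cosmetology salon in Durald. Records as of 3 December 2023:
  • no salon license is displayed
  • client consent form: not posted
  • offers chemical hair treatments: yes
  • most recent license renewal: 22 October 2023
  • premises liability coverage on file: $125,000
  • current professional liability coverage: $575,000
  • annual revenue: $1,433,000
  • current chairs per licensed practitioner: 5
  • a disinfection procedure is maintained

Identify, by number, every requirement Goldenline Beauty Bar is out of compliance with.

1. chairs per licensed practitioner 5 > 3 → not met
2. premises liability coverage $125,000 < $275,000 → not met
3. professional liability coverage $575,000 < $625,000 → not met
4. salon license absent → not met
5. condition 'offers chemical hair treatments' holds; disinfection procedure present → met
6. license renewal 42 days ago vs limit 30 → not met
7. client consent form absent → not met
Not met: 1, 2, 3, 4, 6, 7

1, 2, 3, 4, 6, 7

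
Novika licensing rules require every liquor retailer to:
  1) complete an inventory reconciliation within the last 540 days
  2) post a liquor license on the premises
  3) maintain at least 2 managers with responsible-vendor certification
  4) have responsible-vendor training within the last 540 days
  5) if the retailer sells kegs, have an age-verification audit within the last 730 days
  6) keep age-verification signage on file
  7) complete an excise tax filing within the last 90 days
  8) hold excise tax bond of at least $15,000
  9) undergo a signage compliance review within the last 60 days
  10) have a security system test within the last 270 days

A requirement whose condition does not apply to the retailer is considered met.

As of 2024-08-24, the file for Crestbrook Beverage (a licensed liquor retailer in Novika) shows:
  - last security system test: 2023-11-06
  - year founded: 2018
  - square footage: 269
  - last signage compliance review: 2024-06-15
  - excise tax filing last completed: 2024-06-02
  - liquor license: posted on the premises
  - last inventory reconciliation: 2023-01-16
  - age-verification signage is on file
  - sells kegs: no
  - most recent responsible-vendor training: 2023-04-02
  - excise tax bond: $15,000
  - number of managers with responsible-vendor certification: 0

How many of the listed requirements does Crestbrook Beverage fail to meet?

4

1. inventory reconciliation 586 days ago vs limit 540 → not met
2. liquor license present → met
3. managers with responsible-vendor certification 0 < 2 → not met
4. responsible-vendor training 510 days ago vs limit 540 → met
5. condition 'sells kegs' does not hold → requirement n/a → met
6. age-verification signage present → met
7. excise tax filing 83 days ago vs limit 90 → met
8. excise tax bond $15,000 ≥ $15,000 → met
9. signage compliance review 70 days ago vs limit 60 → not met
10. security system test 292 days ago vs limit 270 → not met
Not met: 4 of 10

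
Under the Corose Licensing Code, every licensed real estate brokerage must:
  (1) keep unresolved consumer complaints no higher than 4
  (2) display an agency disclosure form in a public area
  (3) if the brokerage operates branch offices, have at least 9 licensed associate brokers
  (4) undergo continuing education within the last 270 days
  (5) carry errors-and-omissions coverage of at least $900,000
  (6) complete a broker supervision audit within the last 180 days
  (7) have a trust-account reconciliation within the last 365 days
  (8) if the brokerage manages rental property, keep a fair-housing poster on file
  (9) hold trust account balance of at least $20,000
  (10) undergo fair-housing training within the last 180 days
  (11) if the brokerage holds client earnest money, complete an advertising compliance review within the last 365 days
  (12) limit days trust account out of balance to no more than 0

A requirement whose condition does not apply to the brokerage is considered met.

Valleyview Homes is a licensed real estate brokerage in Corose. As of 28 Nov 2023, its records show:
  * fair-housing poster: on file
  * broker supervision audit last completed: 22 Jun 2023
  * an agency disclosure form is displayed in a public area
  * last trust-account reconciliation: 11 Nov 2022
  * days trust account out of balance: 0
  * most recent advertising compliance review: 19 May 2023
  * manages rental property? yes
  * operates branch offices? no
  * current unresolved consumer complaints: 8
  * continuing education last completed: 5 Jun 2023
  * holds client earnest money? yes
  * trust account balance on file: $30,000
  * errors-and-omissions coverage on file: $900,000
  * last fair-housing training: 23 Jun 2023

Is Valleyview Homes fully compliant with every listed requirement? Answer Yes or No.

1. unresolved consumer complaints 8 > 4 → not met
2. agency disclosure form present → met
3. condition 'operates branch offices' does not hold → requirement n/a → met
4. continuing education 176 days ago vs limit 270 → met
5. errors-and-omissions coverage $900,000 ≥ $900,000 → met
6. broker supervision audit 159 days ago vs limit 180 → met
7. trust-account reconciliation 382 days ago vs limit 365 → not met
8. condition 'manages rental property' holds; fair-housing poster present → met
9. trust account balance $30,000 ≥ $20,000 → met
10. fair-housing training 158 days ago vs limit 180 → met
11. condition 'holds client earnest money' holds; advertising compliance review 193 days ago vs limit 365 → met
12. days trust account out of balance 0 ≤ 0 → met
Not met: 1, 7

No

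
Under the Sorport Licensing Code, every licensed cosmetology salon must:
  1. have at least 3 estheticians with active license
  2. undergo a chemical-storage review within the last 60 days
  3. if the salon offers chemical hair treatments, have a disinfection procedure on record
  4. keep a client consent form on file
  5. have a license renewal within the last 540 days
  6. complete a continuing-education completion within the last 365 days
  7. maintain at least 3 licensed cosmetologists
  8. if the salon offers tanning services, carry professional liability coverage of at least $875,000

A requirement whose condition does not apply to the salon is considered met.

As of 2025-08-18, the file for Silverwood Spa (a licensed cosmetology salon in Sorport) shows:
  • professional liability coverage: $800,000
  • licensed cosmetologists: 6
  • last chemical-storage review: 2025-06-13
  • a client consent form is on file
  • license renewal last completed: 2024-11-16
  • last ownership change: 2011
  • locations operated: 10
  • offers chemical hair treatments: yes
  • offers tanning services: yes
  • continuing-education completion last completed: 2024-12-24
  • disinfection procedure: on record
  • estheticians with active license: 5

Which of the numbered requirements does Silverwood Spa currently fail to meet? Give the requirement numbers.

2, 8

1. estheticians with active license 5 ≥ 3 → met
2. chemical-storage review 66 days ago vs limit 60 → not met
3. condition 'offers chemical hair treatments' holds; disinfection procedure present → met
4. client consent form present → met
5. license renewal 275 days ago vs limit 540 → met
6. continuing-education completion 237 days ago vs limit 365 → met
7. licensed cosmetologists 6 ≥ 3 → met
8. condition 'offers tanning services' holds; professional liability coverage $800,000 < $875,000 → not met
Not met: 2, 8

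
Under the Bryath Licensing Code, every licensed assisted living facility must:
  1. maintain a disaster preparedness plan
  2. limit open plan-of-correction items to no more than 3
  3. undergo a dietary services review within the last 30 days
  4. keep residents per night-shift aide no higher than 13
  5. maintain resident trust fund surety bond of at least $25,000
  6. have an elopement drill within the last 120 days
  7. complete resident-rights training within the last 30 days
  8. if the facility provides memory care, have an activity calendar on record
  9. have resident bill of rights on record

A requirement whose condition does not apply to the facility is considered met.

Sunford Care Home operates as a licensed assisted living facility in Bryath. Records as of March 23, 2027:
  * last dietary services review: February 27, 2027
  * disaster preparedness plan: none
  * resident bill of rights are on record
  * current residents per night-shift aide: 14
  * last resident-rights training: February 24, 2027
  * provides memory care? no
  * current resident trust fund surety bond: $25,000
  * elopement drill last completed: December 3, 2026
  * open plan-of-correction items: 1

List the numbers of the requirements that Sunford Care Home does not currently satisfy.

1. disaster preparedness plan absent → not met
2. open plan-of-correction items 1 ≤ 3 → met
3. dietary services review 24 days ago vs limit 30 → met
4. residents per night-shift aide 14 > 13 → not met
5. resident trust fund surety bond $25,000 ≥ $25,000 → met
6. elopement drill 110 days ago vs limit 120 → met
7. resident-rights training 27 days ago vs limit 30 → met
8. condition 'provides memory care' does not hold → requirement n/a → met
9. resident bill of rights present → met
Not met: 1, 4

1, 4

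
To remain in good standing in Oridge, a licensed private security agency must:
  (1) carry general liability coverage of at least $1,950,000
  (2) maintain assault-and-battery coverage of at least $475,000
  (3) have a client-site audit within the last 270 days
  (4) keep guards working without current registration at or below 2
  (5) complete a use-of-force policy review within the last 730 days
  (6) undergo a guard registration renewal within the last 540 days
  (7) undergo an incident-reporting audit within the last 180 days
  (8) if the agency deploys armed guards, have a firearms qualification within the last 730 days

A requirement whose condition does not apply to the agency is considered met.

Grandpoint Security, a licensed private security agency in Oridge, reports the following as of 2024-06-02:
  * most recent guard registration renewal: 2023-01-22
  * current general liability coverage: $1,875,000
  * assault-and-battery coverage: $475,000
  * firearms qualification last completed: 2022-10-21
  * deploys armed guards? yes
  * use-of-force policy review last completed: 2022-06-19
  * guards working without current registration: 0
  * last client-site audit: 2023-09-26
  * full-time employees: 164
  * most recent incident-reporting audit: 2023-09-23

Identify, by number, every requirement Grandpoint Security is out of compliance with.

1. general liability coverage $1,875,000 < $1,950,000 → not met
2. assault-and-battery coverage $475,000 ≥ $475,000 → met
3. client-site audit 250 days ago vs limit 270 → met
4. guards working without current registration 0 ≤ 2 → met
5. use-of-force policy review 714 days ago vs limit 730 → met
6. guard registration renewal 497 days ago vs limit 540 → met
7. incident-reporting audit 253 days ago vs limit 180 → not met
8. condition 'deploys armed guards' holds; firearms qualification 590 days ago vs limit 730 → met
Not met: 1, 7

1, 7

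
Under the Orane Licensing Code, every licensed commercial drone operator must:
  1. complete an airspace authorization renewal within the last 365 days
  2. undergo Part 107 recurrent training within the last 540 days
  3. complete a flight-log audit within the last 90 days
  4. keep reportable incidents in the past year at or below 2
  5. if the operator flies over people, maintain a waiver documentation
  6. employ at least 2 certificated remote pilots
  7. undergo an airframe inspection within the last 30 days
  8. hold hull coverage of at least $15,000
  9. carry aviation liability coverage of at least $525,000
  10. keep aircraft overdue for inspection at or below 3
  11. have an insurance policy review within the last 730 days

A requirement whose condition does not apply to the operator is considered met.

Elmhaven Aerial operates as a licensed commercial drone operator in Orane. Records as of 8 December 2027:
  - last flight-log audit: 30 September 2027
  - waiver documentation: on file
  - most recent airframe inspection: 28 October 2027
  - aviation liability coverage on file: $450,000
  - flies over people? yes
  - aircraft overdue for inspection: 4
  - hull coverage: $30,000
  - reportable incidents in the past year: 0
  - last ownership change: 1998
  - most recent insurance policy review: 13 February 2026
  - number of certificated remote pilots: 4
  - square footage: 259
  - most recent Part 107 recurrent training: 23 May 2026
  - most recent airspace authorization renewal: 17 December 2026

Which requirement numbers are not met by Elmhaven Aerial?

2, 7, 9, 10

1. airspace authorization renewal 356 days ago vs limit 365 → met
2. Part 107 recurrent training 564 days ago vs limit 540 → not met
3. flight-log audit 69 days ago vs limit 90 → met
4. reportable incidents in the past year 0 ≤ 2 → met
5. condition 'flies over people' holds; waiver documentation present → met
6. certificated remote pilots 4 ≥ 2 → met
7. airframe inspection 41 days ago vs limit 30 → not met
8. hull coverage $30,000 ≥ $15,000 → met
9. aviation liability coverage $450,000 < $525,000 → not met
10. aircraft overdue for inspection 4 > 3 → not met
11. insurance policy review 663 days ago vs limit 730 → met
Not met: 2, 7, 9, 10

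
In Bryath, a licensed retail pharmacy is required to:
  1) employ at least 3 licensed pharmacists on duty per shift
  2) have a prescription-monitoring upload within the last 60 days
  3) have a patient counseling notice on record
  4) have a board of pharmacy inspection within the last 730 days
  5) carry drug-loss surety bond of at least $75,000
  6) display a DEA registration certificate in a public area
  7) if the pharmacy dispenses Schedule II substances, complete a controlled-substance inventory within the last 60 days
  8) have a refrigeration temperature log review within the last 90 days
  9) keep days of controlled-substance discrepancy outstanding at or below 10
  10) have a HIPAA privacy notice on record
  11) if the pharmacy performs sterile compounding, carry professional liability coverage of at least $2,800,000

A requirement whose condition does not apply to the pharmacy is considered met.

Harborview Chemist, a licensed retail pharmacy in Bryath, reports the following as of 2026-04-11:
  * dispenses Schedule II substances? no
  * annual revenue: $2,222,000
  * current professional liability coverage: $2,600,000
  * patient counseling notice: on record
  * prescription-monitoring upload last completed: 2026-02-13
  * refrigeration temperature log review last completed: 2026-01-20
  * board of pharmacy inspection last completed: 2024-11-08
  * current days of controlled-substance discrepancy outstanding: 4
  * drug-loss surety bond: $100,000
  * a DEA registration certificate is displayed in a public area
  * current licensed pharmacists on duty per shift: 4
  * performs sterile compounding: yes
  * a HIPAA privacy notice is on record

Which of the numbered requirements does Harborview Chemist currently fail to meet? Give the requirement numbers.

1. licensed pharmacists on duty per shift 4 ≥ 3 → met
2. prescription-monitoring upload 57 days ago vs limit 60 → met
3. patient counseling notice present → met
4. board of pharmacy inspection 519 days ago vs limit 730 → met
5. drug-loss surety bond $100,000 ≥ $75,000 → met
6. DEA registration certificate present → met
7. condition 'dispenses Schedule II substances' does not hold → requirement n/a → met
8. refrigeration temperature log review 81 days ago vs limit 90 → met
9. days of controlled-substance discrepancy outstanding 4 ≤ 10 → met
10. HIPAA privacy notice present → met
11. condition 'performs sterile compounding' holds; professional liability coverage $2,600,000 < $2,800,000 → not met
Not met: 11

11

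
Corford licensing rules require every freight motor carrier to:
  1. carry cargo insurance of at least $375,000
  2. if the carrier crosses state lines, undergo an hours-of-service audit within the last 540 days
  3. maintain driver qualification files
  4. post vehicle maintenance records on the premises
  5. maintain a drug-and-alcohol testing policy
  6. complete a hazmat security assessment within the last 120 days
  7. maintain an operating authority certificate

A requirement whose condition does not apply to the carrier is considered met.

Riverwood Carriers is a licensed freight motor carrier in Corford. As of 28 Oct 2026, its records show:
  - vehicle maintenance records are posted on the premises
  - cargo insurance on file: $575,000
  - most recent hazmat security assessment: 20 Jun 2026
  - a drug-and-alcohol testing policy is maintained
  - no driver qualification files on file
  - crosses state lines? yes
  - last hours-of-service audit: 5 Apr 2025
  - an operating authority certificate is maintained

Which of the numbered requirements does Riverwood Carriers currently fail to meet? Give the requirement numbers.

1. cargo insurance $575,000 ≥ $375,000 → met
2. condition 'crosses state lines' holds; hours-of-service audit 571 days ago vs limit 540 → not met
3. driver qualification files absent → not met
4. vehicle maintenance records present → met
5. drug-and-alcohol testing policy present → met
6. hazmat security assessment 130 days ago vs limit 120 → not met
7. operating authority certificate present → met
Not met: 2, 3, 6

2, 3, 6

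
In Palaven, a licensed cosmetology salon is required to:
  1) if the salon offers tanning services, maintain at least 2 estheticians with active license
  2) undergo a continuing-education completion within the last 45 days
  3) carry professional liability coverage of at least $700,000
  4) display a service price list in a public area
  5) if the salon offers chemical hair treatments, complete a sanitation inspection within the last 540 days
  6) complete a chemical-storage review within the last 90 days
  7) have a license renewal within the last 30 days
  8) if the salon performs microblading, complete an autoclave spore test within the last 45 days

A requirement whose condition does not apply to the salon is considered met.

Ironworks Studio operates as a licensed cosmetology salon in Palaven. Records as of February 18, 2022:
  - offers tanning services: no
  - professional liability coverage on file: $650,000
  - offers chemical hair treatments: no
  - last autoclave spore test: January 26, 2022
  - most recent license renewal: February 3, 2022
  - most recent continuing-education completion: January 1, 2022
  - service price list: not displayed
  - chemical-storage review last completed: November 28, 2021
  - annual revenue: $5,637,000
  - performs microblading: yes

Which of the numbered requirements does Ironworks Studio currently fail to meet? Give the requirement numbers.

2, 3, 4

1. condition 'offers tanning services' does not hold → requirement n/a → met
2. continuing-education completion 48 days ago vs limit 45 → not met
3. professional liability coverage $650,000 < $700,000 → not met
4. service price list absent → not met
5. condition 'offers chemical hair treatments' does not hold → requirement n/a → met
6. chemical-storage review 82 days ago vs limit 90 → met
7. license renewal 15 days ago vs limit 30 → met
8. condition 'performs microblading' holds; autoclave spore test 23 days ago vs limit 45 → met
Not met: 2, 3, 4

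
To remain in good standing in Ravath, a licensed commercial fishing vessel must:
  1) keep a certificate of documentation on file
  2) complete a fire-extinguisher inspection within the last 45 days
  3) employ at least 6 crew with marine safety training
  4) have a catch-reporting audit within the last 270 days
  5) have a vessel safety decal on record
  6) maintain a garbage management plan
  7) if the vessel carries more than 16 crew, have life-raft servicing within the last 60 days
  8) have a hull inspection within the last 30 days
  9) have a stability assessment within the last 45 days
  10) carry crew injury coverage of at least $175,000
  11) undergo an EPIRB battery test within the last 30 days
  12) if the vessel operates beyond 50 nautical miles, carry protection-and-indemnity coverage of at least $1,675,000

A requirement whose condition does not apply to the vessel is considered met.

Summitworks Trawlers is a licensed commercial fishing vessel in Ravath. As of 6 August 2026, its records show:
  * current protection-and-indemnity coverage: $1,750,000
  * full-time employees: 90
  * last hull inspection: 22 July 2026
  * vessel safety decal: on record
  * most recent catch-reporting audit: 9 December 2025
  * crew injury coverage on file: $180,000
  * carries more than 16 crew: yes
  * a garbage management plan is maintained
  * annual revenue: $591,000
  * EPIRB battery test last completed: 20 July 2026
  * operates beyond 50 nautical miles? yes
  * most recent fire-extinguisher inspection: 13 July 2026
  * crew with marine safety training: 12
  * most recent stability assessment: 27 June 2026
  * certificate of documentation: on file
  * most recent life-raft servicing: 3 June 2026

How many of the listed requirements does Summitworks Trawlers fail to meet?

1

1. certificate of documentation present → met
2. fire-extinguisher inspection 24 days ago vs limit 45 → met
3. crew with marine safety training 12 ≥ 6 → met
4. catch-reporting audit 240 days ago vs limit 270 → met
5. vessel safety decal present → met
6. garbage management plan present → met
7. condition 'carries more than 16 crew' holds; life-raft servicing 64 days ago vs limit 60 → not met
8. hull inspection 15 days ago vs limit 30 → met
9. stability assessment 40 days ago vs limit 45 → met
10. crew injury coverage $180,000 ≥ $175,000 → met
11. EPIRB battery test 17 days ago vs limit 30 → met
12. condition 'operates beyond 50 nautical miles' holds; protection-and-indemnity coverage $1,750,000 ≥ $1,675,000 → met
Not met: 1 of 12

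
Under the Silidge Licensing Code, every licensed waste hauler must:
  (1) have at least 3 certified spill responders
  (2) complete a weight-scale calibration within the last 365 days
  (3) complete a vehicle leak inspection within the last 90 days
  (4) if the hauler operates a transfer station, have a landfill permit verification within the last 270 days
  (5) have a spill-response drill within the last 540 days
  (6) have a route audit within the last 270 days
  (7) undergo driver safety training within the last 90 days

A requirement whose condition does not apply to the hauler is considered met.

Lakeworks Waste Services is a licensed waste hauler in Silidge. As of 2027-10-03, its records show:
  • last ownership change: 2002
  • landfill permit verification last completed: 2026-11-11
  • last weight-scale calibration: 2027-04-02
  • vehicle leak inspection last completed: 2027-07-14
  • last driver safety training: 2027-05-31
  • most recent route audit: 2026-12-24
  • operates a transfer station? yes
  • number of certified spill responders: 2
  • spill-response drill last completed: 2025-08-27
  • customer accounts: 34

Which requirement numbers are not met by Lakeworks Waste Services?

1. certified spill responders 2 < 3 → not met
2. weight-scale calibration 184 days ago vs limit 365 → met
3. vehicle leak inspection 81 days ago vs limit 90 → met
4. condition 'operates a transfer station' holds; landfill permit verification 326 days ago vs limit 270 → not met
5. spill-response drill 767 days ago vs limit 540 → not met
6. route audit 283 days ago vs limit 270 → not met
7. driver safety training 125 days ago vs limit 90 → not met
Not met: 1, 4, 5, 6, 7

1, 4, 5, 6, 7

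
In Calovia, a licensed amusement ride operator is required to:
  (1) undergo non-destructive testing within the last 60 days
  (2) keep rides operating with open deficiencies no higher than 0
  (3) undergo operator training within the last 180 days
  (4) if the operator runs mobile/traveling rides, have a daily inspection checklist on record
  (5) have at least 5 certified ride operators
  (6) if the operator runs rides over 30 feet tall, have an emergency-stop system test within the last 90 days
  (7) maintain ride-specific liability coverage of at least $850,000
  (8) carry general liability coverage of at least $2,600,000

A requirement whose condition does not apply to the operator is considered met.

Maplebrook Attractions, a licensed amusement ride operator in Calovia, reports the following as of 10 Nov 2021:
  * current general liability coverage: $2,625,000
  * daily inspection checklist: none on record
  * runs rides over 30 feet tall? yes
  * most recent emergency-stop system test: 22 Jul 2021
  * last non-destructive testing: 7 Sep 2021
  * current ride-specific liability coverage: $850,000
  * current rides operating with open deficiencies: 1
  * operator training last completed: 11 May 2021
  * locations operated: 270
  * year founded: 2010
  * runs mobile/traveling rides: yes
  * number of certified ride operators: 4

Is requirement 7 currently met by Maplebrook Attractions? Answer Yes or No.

Yes

7. ride-specific liability coverage $850,000 ≥ $850,000 → met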